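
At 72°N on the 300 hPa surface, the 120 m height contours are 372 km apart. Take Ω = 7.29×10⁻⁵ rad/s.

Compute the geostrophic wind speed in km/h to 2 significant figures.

82 km/h

Coriolis parameter at 72°N:
f = 2Ω sin φ = 2 × 7.29×10⁻⁵ × sin 72° = 1.39×10⁻⁴ s⁻¹
Height gradient: |∂Z/∂n| = 120 m / 372000 m = 3.23×10⁻⁴
On a pressure surface, geostrophic balance gives V_g = (g/f)|∂Z/∂n|:
V_g = 9.81 × 3.23×10⁻⁴ / 1.39×10⁻⁴ = 22.8 m/s
Converting: 22.8 m/s × 3.6 = 82 km/h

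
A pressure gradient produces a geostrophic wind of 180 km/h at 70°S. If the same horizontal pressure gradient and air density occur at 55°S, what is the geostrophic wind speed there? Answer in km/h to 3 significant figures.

With the same pressure gradient and density, V_g ∝ 1/f ∝ 1/sin φ.
V₂ = V₁ · sin φ₁ / sin φ₂ = 180 × sin 70° / sin 55°
V₂ = 180 × 0.9397/0.8192 = 206 km/h

206 km/h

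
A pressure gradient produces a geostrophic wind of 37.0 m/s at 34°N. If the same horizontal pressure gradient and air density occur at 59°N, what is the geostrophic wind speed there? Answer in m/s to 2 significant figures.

24 m/s

With the same pressure gradient and density, V_g ∝ 1/f ∝ 1/sin φ.
V₂ = V₁ · sin φ₁ / sin φ₂ = 37.0 × sin 34° / sin 59°
V₂ = 37.0 × 0.5592/0.8572 = 24 m/s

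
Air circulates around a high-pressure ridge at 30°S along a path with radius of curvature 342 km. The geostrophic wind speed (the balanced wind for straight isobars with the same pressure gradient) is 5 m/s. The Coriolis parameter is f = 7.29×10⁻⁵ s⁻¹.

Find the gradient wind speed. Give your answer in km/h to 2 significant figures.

25 km/h

Around a high, pressure-gradient force acts outward with centrifugal, so Coriolis balances both:
fV = (1/ρ)|∂P/∂n| + V²/R  →  V² − fR·V + fR·V_g = 0
With fR = 7.29×10⁻⁵ × 342×10³ m = 24.9 m/s:
V = [fR − √((fR)² − 4 fR V_g)]/2 = [24.9 − √(24.9² − 4×24.9×5)]/2 = 6.92 m/s
Supergeostrophic (V > V_g = 5 m/s), as expected around a high.
Converting: 6.92 m/s × 3.6 = 25 km/h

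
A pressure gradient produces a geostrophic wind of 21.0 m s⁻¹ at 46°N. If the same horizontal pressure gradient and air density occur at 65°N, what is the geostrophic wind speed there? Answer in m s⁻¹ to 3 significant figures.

16.7 m s⁻¹

With the same pressure gradient and density, V_g ∝ 1/f ∝ 1/sin φ.
V₂ = V₁ · sin φ₁ / sin φ₂ = 21.0 × sin 46° / sin 65°
V₂ = 21.0 × 0.7193/0.9063 = 16.7 m s⁻¹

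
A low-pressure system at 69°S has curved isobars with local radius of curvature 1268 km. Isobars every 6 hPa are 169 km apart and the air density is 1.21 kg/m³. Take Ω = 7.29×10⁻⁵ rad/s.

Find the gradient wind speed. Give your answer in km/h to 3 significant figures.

69.8 km/h

Coriolis parameter at 69°S:
f = 2Ω sin φ = 2 × 7.29×10⁻⁵ × sin 69° = 1.36×10⁻⁴ s⁻¹
Pressure gradient: |∂P/∂n| = 600 Pa / 169000 m = 3.55×10⁻³ Pa/m
Geostrophic speed: V_g = |∂P/∂n|/(fρ) = 3.55×10⁻³/(1.36×10⁻⁴ × 1.21) = 21.6 m/s
Around a low, centrifugal force acts outward with Coriolis, so pressure-gradient force balances both:
(1/ρ)|∂P/∂n| = fV + V²/R  →  V² + fR·V − fR·V_g = 0
With fR = 1.36×10⁻⁴ × 1268×10³ m = 173 m/s:
V = [−fR + √((fR)² + 4 fR V_g)]/2 = [−173 + √(173² + 4×173×21.6)]/2 = 19.4 m/s
Subgeostrophic (V < V_g = 21.6 m/s), as expected around a low.
Converting: 19.4 m/s × 3.6 = 69.8 km/h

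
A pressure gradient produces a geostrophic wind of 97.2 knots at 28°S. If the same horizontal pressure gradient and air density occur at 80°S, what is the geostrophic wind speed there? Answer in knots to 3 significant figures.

With the same pressure gradient and density, V_g ∝ 1/f ∝ 1/sin φ.
V₂ = V₁ · sin φ₁ / sin φ₂ = 97.2 × sin 28° / sin 80°
V₂ = 97.2 × 0.4695/0.9848 = 46.3 knots

46.3 knots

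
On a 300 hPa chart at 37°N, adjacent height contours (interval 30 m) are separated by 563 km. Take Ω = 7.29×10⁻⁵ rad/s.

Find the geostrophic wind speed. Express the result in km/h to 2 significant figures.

Coriolis parameter at 37°N:
f = 2Ω sin φ = 2 × 7.29×10⁻⁵ × sin 37° = 8.77×10⁻⁵ s⁻¹
Height gradient: |∂Z/∂n| = 30 m / 563000 m = 5.33×10⁻⁵
On a pressure surface, geostrophic balance gives V_g = (g/f)|∂Z/∂n|:
V_g = 9.81 × 5.33×10⁻⁵ / 8.77×10⁻⁵ = 5.96 m/s
Converting: 5.96 m/s × 3.6 = 21 km/h

21 km/h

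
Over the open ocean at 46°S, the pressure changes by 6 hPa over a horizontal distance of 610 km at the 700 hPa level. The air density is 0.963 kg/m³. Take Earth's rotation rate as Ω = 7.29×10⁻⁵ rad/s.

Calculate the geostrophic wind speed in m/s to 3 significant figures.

9.74 m/s

Coriolis parameter at 46°S:
f = 2Ω sin φ = 2 × 7.29×10⁻⁵ × sin 46° = 1.05×10⁻⁴ s⁻¹
Pressure gradient: |∂P/∂n| = 600 Pa / 610000 m = 9.84×10⁻⁴ Pa/m
Geostrophic balance (pressure-gradient force = Coriolis force):
V_g = (1/(fρ)) |∂P/∂n| = 9.84×10⁻⁴ / (1.05×10⁻⁴ × 0.963) = 9.74 m/s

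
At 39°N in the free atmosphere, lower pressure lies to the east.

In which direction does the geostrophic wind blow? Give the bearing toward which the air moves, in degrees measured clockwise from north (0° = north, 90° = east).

180°

The pressure-gradient force points toward the east (bearing 090°).
Geostrophic balance: in the Northern Hemisphere the Coriolis force deflects motion to the right, so the geostrophic wind blows 90° to the right of the pressure-gradient force (low pressure on the left).
Rotating 090° by 90° clockwise gives 180° — the wind blows toward the south.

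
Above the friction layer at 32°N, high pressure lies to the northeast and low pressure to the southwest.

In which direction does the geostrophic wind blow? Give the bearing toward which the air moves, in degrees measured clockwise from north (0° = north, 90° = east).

The pressure-gradient force points toward the southwest (bearing 225°).
Geostrophic balance: in the Northern Hemisphere the Coriolis force deflects motion to the right, so the geostrophic wind blows 90° to the right of the pressure-gradient force (low pressure on the left).
Rotating 225° by 90° clockwise gives 315° — the wind blows toward the northwest.

315°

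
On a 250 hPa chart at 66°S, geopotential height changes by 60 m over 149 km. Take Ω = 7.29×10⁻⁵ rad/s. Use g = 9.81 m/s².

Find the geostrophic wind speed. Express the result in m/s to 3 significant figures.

Coriolis parameter at 66°S:
f = 2Ω sin φ = 2 × 7.29×10⁻⁵ × sin 66° = 1.33×10⁻⁴ s⁻¹
Height gradient: |∂Z/∂n| = 60 m / 149000 m = 4.03×10⁻⁴
On a pressure surface, geostrophic balance gives V_g = (g/f)|∂Z/∂n|:
V_g = 9.81 × 4.03×10⁻⁴ / 1.33×10⁻⁴ = 29.7 m/s

29.7 m/s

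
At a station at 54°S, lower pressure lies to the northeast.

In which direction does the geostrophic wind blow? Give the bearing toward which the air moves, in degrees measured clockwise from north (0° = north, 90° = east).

315°

The pressure-gradient force points toward the northeast (bearing 045°).
Geostrophic balance: in the Southern Hemisphere the Coriolis force deflects motion to the left, so the geostrophic wind blows 90° to the left of the pressure-gradient force (low pressure on the right).
Rotating 045° by 90° counterclockwise gives 315° — the wind blows toward the northwest.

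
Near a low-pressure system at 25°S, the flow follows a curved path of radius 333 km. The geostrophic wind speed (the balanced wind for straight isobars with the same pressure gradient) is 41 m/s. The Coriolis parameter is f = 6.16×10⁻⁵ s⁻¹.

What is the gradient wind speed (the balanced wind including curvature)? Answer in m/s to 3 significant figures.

20.5 m/s

Around a low, centrifugal force acts outward with Coriolis, so pressure-gradient force balances both:
(1/ρ)|∂P/∂n| = fV + V²/R  →  V² + fR·V − fR·V_g = 0
With fR = 6.16×10⁻⁵ × 333×10³ m = 20.5 m/s:
V = [−fR + √((fR)² + 4 fR V_g)]/2 = [−20.5 + √(20.5² + 4×20.5×41)]/2 = 20.5 m/s
Subgeostrophic (V < V_g = 41 m/s), as expected around a low.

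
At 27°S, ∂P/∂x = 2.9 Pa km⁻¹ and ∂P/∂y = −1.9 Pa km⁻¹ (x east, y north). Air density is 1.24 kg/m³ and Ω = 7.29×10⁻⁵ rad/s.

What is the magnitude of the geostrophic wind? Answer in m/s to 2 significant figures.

42 m/s

Coriolis parameter at 27°S:
f = 2Ω sin φ = 2 × 7.29×10⁻⁵ × sin 27° = 6.62×10⁻⁵ s⁻¹
In the Southern Hemisphere f is negative: f = −6.62×10⁻⁵ s⁻¹.
Component geostrophic relations (x east, y north):
u_g = −(1/(fρ)) ∂P/∂y,  v_g = (1/(fρ)) ∂P/∂x
u_g = −(−1.9×10⁻³)/(−6.62×10⁻⁵ × 1.24) = −23.1 m/s;  v_g = (2.9×10⁻³)/(−6.62×10⁻⁵ × 1.24) = −35.3 m/s
|V_g| = √(u_g² + v_g²) = 42.2 m/s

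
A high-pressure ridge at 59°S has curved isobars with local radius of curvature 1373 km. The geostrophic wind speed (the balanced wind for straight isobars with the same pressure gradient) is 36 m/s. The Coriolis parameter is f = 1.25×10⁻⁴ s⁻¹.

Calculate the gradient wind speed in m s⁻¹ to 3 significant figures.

Around a high, pressure-gradient force acts outward with centrifugal, so Coriolis balances both:
fV = (1/ρ)|∂P/∂n| + V²/R  →  V² − fR·V + fR·V_g = 0
With fR = 1.25×10⁻⁴ × 1373×10³ m = 172 m/s:
V = [fR − √((fR)² − 4 fR V_g)]/2 = [172 − √(172² − 4×172×36)]/2 = 51.4 m/s
Supergeostrophic (V > V_g = 36 m/s), as expected around a high.

51.4 m s⁻¹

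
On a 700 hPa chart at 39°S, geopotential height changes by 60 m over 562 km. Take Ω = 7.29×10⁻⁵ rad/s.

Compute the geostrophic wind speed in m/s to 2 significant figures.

Coriolis parameter at 39°S:
f = 2Ω sin φ = 2 × 7.29×10⁻⁵ × sin 39° = 9.18×10⁻⁵ s⁻¹
Height gradient: |∂Z/∂n| = 60 m / 562000 m = 1.07×10⁻⁴
On a pressure surface, geostrophic balance gives V_g = (g/f)|∂Z/∂n|:
V_g = 9.81 × 1.07×10⁻⁴ / 9.18×10⁻⁵ = 11.4 m/s

11 m/s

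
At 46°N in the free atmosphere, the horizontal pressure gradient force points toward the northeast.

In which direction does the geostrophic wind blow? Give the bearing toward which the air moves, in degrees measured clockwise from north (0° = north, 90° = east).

135°

The pressure-gradient force points toward the northeast (bearing 045°).
Geostrophic balance: in the Northern Hemisphere the Coriolis force deflects motion to the right, so the geostrophic wind blows 90° to the right of the pressure-gradient force (low pressure on the left).
Rotating 045° by 90° clockwise gives 135° — the wind blows toward the southeast.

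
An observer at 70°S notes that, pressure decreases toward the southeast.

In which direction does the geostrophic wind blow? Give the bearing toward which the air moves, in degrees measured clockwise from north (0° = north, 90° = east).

045°

The pressure-gradient force points toward the southeast (bearing 135°).
Geostrophic balance: in the Southern Hemisphere the Coriolis force deflects motion to the left, so the geostrophic wind blows 90° to the left of the pressure-gradient force (low pressure on the right).
Rotating 135° by 90° counterclockwise gives 045° — the wind blows toward the northeast.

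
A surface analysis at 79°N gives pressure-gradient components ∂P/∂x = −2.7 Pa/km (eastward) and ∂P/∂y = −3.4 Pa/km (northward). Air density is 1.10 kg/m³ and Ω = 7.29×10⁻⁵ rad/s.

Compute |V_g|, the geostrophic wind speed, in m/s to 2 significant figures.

28 m/s

Coriolis parameter at 79°N:
f = 2Ω sin φ = 2 × 7.29×10⁻⁵ × sin 79° = 1.43×10⁻⁴ s⁻¹
Component geostrophic relations (x east, y north):
u_g = −(1/(fρ)) ∂P/∂y,  v_g = (1/(fρ)) ∂P/∂x
u_g = −(−3.4×10⁻³)/(1.43×10⁻⁴ × 1.10) = 21.6 m/s;  v_g = (−2.7×10⁻³)/(1.43×10⁻⁴ × 1.10) = −17.2 m/s
|V_g| = √(u_g² + v_g²) = 27.6 m/s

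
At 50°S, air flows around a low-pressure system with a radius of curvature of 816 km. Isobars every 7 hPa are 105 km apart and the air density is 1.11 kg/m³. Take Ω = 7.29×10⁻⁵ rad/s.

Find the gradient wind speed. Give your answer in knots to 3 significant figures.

73.8 knots

Coriolis parameter at 50°S:
f = 2Ω sin φ = 2 × 7.29×10⁻⁵ × sin 50° = 1.12×10⁻⁴ s⁻¹
Pressure gradient: |∂P/∂n| = 700 Pa / 105000 m = 6.67×10⁻³ Pa/m
Geostrophic speed: V_g = |∂P/∂n|/(fρ) = 6.67×10⁻³/(1.12×10⁻⁴ × 1.11) = 53.8 m/s
Around a low, centrifugal force acts outward with Coriolis, so pressure-gradient force balances both:
(1/ρ)|∂P/∂n| = fV + V²/R  →  V² + fR·V − fR·V_g = 0
With fR = 1.12×10⁻⁴ × 816×10³ m = 91.1 m/s:
V = [−fR + √((fR)² + 4 fR V_g)]/2 = [−91.1 + √(91.1² + 4×91.1×53.8)]/2 = 38 m/s
Subgeostrophic (V < V_g = 53.8 m/s), as expected around a low.
Converting: 38 m/s × 1.944 = 73.8 knots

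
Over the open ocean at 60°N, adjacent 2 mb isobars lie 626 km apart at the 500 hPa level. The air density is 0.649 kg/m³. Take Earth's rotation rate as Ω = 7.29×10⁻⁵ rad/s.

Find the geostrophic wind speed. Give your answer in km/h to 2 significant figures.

14 km/h

Coriolis parameter at 60°N:
f = 2Ω sin φ = 2 × 7.29×10⁻⁵ × sin 60° = 1.26×10⁻⁴ s⁻¹
Pressure gradient: |∂P/∂n| = 200 Pa / 626000 m = 3.19×10⁻⁴ Pa/m
Geostrophic balance (pressure-gradient force = Coriolis force):
V_g = (1/(fρ)) |∂P/∂n| = 3.19×10⁻⁴ / (1.26×10⁻⁴ × 0.649) = 3.90 m/s
Converting: 3.90 m/s × 3.6 = 14 km/h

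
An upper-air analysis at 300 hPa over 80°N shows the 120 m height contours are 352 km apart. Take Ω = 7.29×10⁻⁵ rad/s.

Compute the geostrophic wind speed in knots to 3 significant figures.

45.3 knots

Coriolis parameter at 80°N:
f = 2Ω sin φ = 2 × 7.29×10⁻⁵ × sin 80° = 1.44×10⁻⁴ s⁻¹
Height gradient: |∂Z/∂n| = 120 m / 352000 m = 3.41×10⁻⁴
On a pressure surface, geostrophic balance gives V_g = (g/f)|∂Z/∂n|:
V_g = 9.81 × 3.41×10⁻⁴ / 1.44×10⁻⁴ = 23.3 m/s
Converting: 23.3 m/s × 1.944 = 45.3 knots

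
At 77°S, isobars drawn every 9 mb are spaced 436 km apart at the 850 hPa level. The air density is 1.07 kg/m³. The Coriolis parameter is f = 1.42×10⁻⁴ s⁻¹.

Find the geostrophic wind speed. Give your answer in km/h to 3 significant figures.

Pressure gradient: |∂P/∂n| = 900 Pa / 436000 m = 2.06×10⁻³ Pa/m
Geostrophic balance (pressure-gradient force = Coriolis force):
V_g = (1/(fρ)) |∂P/∂n| = 2.06×10⁻³ / (1.42×10⁻⁴ × 1.07) = 13.6 m/s
Converting: 13.6 m/s × 3.6 = 48.9 km/h

48.9 km/h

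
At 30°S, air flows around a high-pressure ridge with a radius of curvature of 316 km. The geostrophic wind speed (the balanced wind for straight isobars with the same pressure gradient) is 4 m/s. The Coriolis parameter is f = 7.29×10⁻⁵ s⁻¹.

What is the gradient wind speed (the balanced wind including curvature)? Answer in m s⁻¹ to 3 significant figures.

Around a high, pressure-gradient force acts outward with centrifugal, so Coriolis balances both:
fV = (1/ρ)|∂P/∂n| + V²/R  →  V² − fR·V + fR·V_g = 0
With fR = 7.29×10⁻⁵ × 316×10³ m = 23.0 m/s:
V = [fR − √((fR)² − 4 fR V_g)]/2 = [23.0 − √(23.0² − 4×23.0×4)]/2 = 5.15 m/s
Supergeostrophic (V > V_g = 4 m/s), as expected around a high.

5.15 m s⁻¹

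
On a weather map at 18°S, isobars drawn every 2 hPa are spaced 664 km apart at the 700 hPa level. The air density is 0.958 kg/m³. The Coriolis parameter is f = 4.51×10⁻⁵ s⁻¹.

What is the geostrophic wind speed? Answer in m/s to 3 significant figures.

6.97 m/s

Pressure gradient: |∂P/∂n| = 200 Pa / 664000 m = 3.01×10⁻⁴ Pa/m
Geostrophic balance (pressure-gradient force = Coriolis force):
V_g = (1/(fρ)) |∂P/∂n| = 3.01×10⁻⁴ / (4.51×10⁻⁵ × 0.958) = 6.97 m/s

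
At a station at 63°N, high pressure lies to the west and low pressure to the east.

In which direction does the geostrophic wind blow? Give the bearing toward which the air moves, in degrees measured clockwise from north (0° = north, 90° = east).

180°

The pressure-gradient force points toward the east (bearing 090°).
Geostrophic balance: in the Northern Hemisphere the Coriolis force deflects motion to the right, so the geostrophic wind blows 90° to the right of the pressure-gradient force (low pressure on the left).
Rotating 090° by 90° clockwise gives 180° — the wind blows toward the south.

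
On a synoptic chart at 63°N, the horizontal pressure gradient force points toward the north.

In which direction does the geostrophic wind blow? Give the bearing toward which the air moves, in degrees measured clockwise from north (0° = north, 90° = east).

090°

The pressure-gradient force points toward the north (bearing 000°).
Geostrophic balance: in the Northern Hemisphere the Coriolis force deflects motion to the right, so the geostrophic wind blows 90° to the right of the pressure-gradient force (low pressure on the left).
Rotating 000° by 90° clockwise gives 090° — the wind blows toward the east.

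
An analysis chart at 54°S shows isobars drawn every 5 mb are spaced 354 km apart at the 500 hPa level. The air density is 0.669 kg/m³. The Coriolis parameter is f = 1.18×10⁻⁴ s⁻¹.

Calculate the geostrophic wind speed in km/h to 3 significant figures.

64.4 km/h

Pressure gradient: |∂P/∂n| = 500 Pa / 354000 m = 1.41×10⁻³ Pa/m
Geostrophic balance (pressure-gradient force = Coriolis force):
V_g = (1/(fρ)) |∂P/∂n| = 1.41×10⁻³ / (1.18×10⁻⁴ × 0.669) = 17.9 m/s
Converting: 17.9 m/s × 3.6 = 64.4 km/h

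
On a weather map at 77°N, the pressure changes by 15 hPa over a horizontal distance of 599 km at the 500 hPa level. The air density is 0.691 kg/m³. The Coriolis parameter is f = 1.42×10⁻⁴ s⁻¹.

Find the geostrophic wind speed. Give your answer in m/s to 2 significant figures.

Pressure gradient: |∂P/∂n| = 1500 Pa / 599000 m = 2.50×10⁻³ Pa/m
Geostrophic balance (pressure-gradient force = Coriolis force):
V_g = (1/(fρ)) |∂P/∂n| = 2.50×10⁻³ / (1.42×10⁻⁴ × 0.691) = 25.5 m/s

26 m/s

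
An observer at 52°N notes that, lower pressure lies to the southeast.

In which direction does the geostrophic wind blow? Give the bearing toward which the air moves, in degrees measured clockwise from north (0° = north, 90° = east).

225°

The pressure-gradient force points toward the southeast (bearing 135°).
Geostrophic balance: in the Northern Hemisphere the Coriolis force deflects motion to the right, so the geostrophic wind blows 90° to the right of the pressure-gradient force (low pressure on the left).
Rotating 135° by 90° clockwise gives 225° — the wind blows toward the southwest.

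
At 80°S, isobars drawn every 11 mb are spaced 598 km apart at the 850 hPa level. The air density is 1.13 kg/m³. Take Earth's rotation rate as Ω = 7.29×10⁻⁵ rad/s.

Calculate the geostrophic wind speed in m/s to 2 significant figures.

11 m/s

Coriolis parameter at 80°S:
f = 2Ω sin φ = 2 × 7.29×10⁻⁵ × sin 80° = 1.44×10⁻⁴ s⁻¹
Pressure gradient: |∂P/∂n| = 1100 Pa / 598000 m = 1.84×10⁻³ Pa/m
Geostrophic balance (pressure-gradient force = Coriolis force):
V_g = (1/(fρ)) |∂P/∂n| = 1.84×10⁻³ / (1.44×10⁻⁴ × 1.13) = 11.3 m/s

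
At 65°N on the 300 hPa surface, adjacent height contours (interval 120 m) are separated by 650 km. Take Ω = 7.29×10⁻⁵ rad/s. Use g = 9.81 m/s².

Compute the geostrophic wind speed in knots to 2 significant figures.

Coriolis parameter at 65°N:
f = 2Ω sin φ = 2 × 7.29×10⁻⁵ × sin 65° = 1.32×10⁻⁴ s⁻¹
Height gradient: |∂Z/∂n| = 120 m / 650000 m = 1.85×10⁻⁴
On a pressure surface, geostrophic balance gives V_g = (g/f)|∂Z/∂n|:
V_g = 9.81 × 1.85×10⁻⁴ / 1.32×10⁻⁴ = 13.7 m/s
Converting: 13.7 m/s × 1.944 = 27 knots

27 knots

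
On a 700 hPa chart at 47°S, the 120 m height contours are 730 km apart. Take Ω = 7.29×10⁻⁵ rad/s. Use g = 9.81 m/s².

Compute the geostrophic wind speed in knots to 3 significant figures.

Coriolis parameter at 47°S:
f = 2Ω sin φ = 2 × 7.29×10⁻⁵ × sin 47° = 1.07×10⁻⁴ s⁻¹
Height gradient: |∂Z/∂n| = 120 m / 730000 m = 1.64×10⁻⁴
On a pressure surface, geostrophic balance gives V_g = (g/f)|∂Z/∂n|:
V_g = 9.81 × 1.64×10⁻⁴ / 1.07×10⁻⁴ = 15.1 m/s
Converting: 15.1 m/s × 1.944 = 29.4 knots

29.4 knots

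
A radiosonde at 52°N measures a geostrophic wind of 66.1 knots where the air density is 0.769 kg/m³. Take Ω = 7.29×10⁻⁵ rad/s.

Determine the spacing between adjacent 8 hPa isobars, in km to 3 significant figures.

Coriolis parameter at 52°N:
f = 2Ω sin φ = 2 × 7.29×10⁻⁵ × sin 52° = 1.15×10⁻⁴ s⁻¹
Wind speed in SI: 66.1 knots = 34.0 m/s
Geostrophic balance rearranged: |∂P/∂n| = f ρ V_g
|∂P/∂n| = 1.15×10⁻⁴ × 0.769 × 34.0 = 3.00×10⁻³ Pa/m
Isobar spacing: Δn = ΔP/|∂P/∂n| = 800 Pa / 3.00×10⁻³ Pa/m = 266277 m ≈ 266 km

266 km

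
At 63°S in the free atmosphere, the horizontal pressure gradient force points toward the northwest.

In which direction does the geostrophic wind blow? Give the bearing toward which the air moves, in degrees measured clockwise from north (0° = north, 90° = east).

The pressure-gradient force points toward the northwest (bearing 315°).
Geostrophic balance: in the Southern Hemisphere the Coriolis force deflects motion to the left, so the geostrophic wind blows 90° to the left of the pressure-gradient force (low pressure on the right).
Rotating 315° by 90° counterclockwise gives 225° — the wind blows toward the southwest.

225°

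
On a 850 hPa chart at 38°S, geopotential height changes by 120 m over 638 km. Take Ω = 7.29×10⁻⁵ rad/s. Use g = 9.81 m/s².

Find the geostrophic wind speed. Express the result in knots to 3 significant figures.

Coriolis parameter at 38°S:
f = 2Ω sin φ = 2 × 7.29×10⁻⁵ × sin 38° = 8.98×10⁻⁵ s⁻¹
Height gradient: |∂Z/∂n| = 120 m / 638000 m = 1.88×10⁻⁴
On a pressure surface, geostrophic balance gives V_g = (g/f)|∂Z/∂n|:
V_g = 9.81 × 1.88×10⁻⁴ / 8.98×10⁻⁵ = 20.6 m/s
Converting: 20.6 m/s × 1.944 = 40.0 knots

40.0 knots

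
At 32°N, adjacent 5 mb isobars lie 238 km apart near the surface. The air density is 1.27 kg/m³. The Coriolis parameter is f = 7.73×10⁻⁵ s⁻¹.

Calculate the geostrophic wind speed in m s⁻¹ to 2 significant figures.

21 m s⁻¹

Pressure gradient: |∂P/∂n| = 500 Pa / 238000 m = 2.10×10⁻³ Pa/m
Geostrophic balance (pressure-gradient force = Coriolis force):
V_g = (1/(fρ)) |∂P/∂n| = 2.10×10⁻³ / (7.73×10⁻⁵ × 1.27) = 21.4 m/s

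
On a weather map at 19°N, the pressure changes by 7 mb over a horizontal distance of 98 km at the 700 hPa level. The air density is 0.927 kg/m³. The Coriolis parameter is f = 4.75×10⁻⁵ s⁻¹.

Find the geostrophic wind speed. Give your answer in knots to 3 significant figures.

Pressure gradient: |∂P/∂n| = 700 Pa / 98000 m = 7.14×10⁻³ Pa/m
Geostrophic balance (pressure-gradient force = Coriolis force):
V_g = (1/(fρ)) |∂P/∂n| = 7.14×10⁻³ / (4.75×10⁻⁵ × 0.927) = 162 m/s
Converting: 162 m/s × 1.944 = 315 knots

315 knots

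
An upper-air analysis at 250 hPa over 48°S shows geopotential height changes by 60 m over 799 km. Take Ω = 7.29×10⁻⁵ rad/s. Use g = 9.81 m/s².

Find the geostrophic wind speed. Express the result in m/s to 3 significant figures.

Coriolis parameter at 48°S:
f = 2Ω sin φ = 2 × 7.29×10⁻⁵ × sin 48° = 1.08×10⁻⁴ s⁻¹
Height gradient: |∂Z/∂n| = 60 m / 799000 m = 7.51×10⁻⁵
On a pressure surface, geostrophic balance gives V_g = (g/f)|∂Z/∂n|:
V_g = 9.81 × 7.51×10⁻⁵ / 1.08×10⁻⁴ = 6.80 m/s

6.80 m/s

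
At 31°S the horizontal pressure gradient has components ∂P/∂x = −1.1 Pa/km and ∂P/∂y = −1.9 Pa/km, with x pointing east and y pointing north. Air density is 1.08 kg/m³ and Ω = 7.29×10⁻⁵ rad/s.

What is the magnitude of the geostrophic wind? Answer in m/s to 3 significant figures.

Coriolis parameter at 31°S:
f = 2Ω sin φ = 2 × 7.29×10⁻⁵ × sin 31° = 7.51×10⁻⁵ s⁻¹
In the Southern Hemisphere f is negative: f = −7.51×10⁻⁵ s⁻¹.
Component geostrophic relations (x east, y north):
u_g = −(1/(fρ)) ∂P/∂y,  v_g = (1/(fρ)) ∂P/∂x
u_g = −(−1.9×10⁻³)/(−7.51×10⁻⁵ × 1.08) = −23.4 m/s;  v_g = (−1.1×10⁻³)/(−7.51×10⁻⁵ × 1.08) = 13.6 m/s
|V_g| = √(u_g² + v_g²) = 27.1 m/s

27.1 m/s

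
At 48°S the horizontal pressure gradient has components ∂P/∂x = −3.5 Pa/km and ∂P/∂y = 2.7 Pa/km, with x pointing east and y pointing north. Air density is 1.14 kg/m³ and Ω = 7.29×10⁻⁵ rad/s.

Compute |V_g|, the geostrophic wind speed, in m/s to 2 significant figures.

36 m/s

Coriolis parameter at 48°S:
f = 2Ω sin φ = 2 × 7.29×10⁻⁵ × sin 48° = 1.08×10⁻⁴ s⁻¹
In the Southern Hemisphere f is negative: f = −1.08×10⁻⁴ s⁻¹.
Component geostrophic relations (x east, y north):
u_g = −(1/(fρ)) ∂P/∂y,  v_g = (1/(fρ)) ∂P/∂x
u_g = −(2.7×10⁻³)/(−1.08×10⁻⁴ × 1.14) = 21.9 m/s;  v_g = (−3.5×10⁻³)/(−1.08×10⁻⁴ × 1.14) = 28.3 m/s
|V_g| = √(u_g² + v_g²) = 35.8 m/s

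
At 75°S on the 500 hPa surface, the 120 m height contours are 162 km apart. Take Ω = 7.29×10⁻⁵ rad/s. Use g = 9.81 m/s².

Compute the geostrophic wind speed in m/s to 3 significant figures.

51.6 m/s

Coriolis parameter at 75°S:
f = 2Ω sin φ = 2 × 7.29×10⁻⁵ × sin 75° = 1.41×10⁻⁴ s⁻¹
Height gradient: |∂Z/∂n| = 120 m / 162000 m = 7.41×10⁻⁴
On a pressure surface, geostrophic balance gives V_g = (g/f)|∂Z/∂n|:
V_g = 9.81 × 7.41×10⁻⁴ / 1.41×10⁻⁴ = 51.6 m/s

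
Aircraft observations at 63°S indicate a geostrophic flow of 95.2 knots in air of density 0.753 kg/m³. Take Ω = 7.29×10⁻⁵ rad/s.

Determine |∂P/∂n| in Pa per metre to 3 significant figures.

4.79×10⁻³ Pa/m

Coriolis parameter at 63°S:
f = 2Ω sin φ = 2 × 7.29×10⁻⁵ × sin 63° = 1.30×10⁻⁴ s⁻¹
Wind speed in SI: 95.2 knots = 49.0 m/s
Geostrophic balance rearranged: |∂P/∂n| = f ρ V_g
|∂P/∂n| = 1.30×10⁻⁴ × 0.753 × 49.0 = 4.79×10⁻³ Pa/m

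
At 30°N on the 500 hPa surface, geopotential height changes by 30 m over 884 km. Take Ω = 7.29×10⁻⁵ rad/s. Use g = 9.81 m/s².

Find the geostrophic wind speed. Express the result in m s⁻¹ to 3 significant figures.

Coriolis parameter at 30°N:
f = 2Ω sin φ = 2 × 7.29×10⁻⁵ × sin 30° = 7.29×10⁻⁵ s⁻¹
Height gradient: |∂Z/∂n| = 30 m / 884000 m = 3.39×10⁻⁵
On a pressure surface, geostrophic balance gives V_g = (g/f)|∂Z/∂n|:
V_g = 9.81 × 3.39×10⁻⁵ / 7.29×10⁻⁵ = 4.57 m/s

4.57 m s⁻¹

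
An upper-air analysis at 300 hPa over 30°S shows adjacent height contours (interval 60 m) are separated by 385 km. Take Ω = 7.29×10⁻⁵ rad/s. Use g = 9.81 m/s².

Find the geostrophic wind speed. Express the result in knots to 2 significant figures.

41 knots

Coriolis parameter at 30°S:
f = 2Ω sin φ = 2 × 7.29×10⁻⁵ × sin 30° = 7.29×10⁻⁵ s⁻¹
Height gradient: |∂Z/∂n| = 60 m / 385000 m = 1.56×10⁻⁴
On a pressure surface, geostrophic balance gives V_g = (g/f)|∂Z/∂n|:
V_g = 9.81 × 1.56×10⁻⁴ / 7.29×10⁻⁵ = 21.0 m/s
Converting: 21.0 m/s × 1.944 = 41 knots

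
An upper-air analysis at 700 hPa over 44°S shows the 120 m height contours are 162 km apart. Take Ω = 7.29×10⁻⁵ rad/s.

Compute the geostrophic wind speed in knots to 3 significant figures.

139 knots

Coriolis parameter at 44°S:
f = 2Ω sin φ = 2 × 7.29×10⁻⁵ × sin 44° = 1.01×10⁻⁴ s⁻¹
Height gradient: |∂Z/∂n| = 120 m / 162000 m = 7.41×10⁻⁴
On a pressure surface, geostrophic balance gives V_g = (g/f)|∂Z/∂n|:
V_g = 9.81 × 7.41×10⁻⁴ / 1.01×10⁻⁴ = 71.7 m/s
Converting: 71.7 m/s × 1.944 = 139 knots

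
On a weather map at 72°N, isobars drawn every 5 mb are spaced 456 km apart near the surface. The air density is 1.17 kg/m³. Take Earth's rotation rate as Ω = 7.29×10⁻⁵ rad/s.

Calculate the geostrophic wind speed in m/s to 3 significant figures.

Coriolis parameter at 72°N:
f = 2Ω sin φ = 2 × 7.29×10⁻⁵ × sin 72° = 1.39×10⁻⁴ s⁻¹
Pressure gradient: |∂P/∂n| = 500 Pa / 456000 m = 1.10×10⁻³ Pa/m
Geostrophic balance (pressure-gradient force = Coriolis force):
V_g = (1/(fρ)) |∂P/∂n| = 1.10×10⁻³ / (1.39×10⁻⁴ × 1.17) = 6.76 m/s

6.76 m/s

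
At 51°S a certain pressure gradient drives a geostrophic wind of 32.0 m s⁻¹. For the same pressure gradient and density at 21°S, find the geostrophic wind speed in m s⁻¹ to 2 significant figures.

With the same pressure gradient and density, V_g ∝ 1/f ∝ 1/sin φ.
V₂ = V₁ · sin φ₁ / sin φ₂ = 32.0 × sin 51° / sin 21°
V₂ = 32.0 × 0.7771/0.3584 = 69 m s⁻¹

69 m s⁻¹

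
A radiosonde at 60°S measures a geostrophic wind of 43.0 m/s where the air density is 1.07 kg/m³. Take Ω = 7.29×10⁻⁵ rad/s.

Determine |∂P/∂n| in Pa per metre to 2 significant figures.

Coriolis parameter at 60°S:
f = 2Ω sin φ = 2 × 7.29×10⁻⁵ × sin 60° = 1.26×10⁻⁴ s⁻¹
Geostrophic balance rearranged: |∂P/∂n| = f ρ V_g
|∂P/∂n| = 1.26×10⁻⁴ × 1.07 × 43.0 = 5.81×10⁻³ Pa/m

5.8×10⁻³ Pa/m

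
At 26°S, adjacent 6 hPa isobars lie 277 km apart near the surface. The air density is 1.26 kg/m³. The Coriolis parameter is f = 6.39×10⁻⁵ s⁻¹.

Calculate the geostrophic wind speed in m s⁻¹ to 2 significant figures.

Pressure gradient: |∂P/∂n| = 600 Pa / 277000 m = 2.17×10⁻³ Pa/m
Geostrophic balance (pressure-gradient force = Coriolis force):
V_g = (1/(fρ)) |∂P/∂n| = 2.17×10⁻³ / (6.39×10⁻⁵ × 1.26) = 26.9 m/s

27 m s⁻¹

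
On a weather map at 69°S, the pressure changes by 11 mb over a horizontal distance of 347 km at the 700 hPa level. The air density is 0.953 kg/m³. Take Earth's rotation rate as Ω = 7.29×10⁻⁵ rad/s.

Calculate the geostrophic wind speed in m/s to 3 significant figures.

Coriolis parameter at 69°S:
f = 2Ω sin φ = 2 × 7.29×10⁻⁵ × sin 69° = 1.36×10⁻⁴ s⁻¹
Pressure gradient: |∂P/∂n| = 1100 Pa / 347000 m = 3.17×10⁻³ Pa/m
Geostrophic balance (pressure-gradient force = Coriolis force):
V_g = (1/(fρ)) |∂P/∂n| = 3.17×10⁻³ / (1.36×10⁻⁴ × 0.953) = 24.4 m/s

24.4 m/s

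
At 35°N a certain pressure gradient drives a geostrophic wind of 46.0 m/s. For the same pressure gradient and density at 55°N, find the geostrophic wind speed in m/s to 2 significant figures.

With the same pressure gradient and density, V_g ∝ 1/f ∝ 1/sin φ.
V₂ = V₁ · sin φ₁ / sin φ₂ = 46.0 × sin 35° / sin 55°
V₂ = 46.0 × 0.5736/0.8192 = 32 m/s

32 m/s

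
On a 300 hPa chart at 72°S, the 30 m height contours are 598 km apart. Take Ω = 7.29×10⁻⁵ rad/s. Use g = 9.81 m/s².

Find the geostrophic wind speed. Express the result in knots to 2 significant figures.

Coriolis parameter at 72°S:
f = 2Ω sin φ = 2 × 7.29×10⁻⁵ × sin 72° = 1.39×10⁻⁴ s⁻¹
Height gradient: |∂Z/∂n| = 30 m / 598000 m = 5.02×10⁻⁵
On a pressure surface, geostrophic balance gives V_g = (g/f)|∂Z/∂n|:
V_g = 9.81 × 5.02×10⁻⁵ / 1.39×10⁻⁴ = 3.55 m/s
Converting: 3.55 m/s × 1.944 = 6.9 knots

6.9 knots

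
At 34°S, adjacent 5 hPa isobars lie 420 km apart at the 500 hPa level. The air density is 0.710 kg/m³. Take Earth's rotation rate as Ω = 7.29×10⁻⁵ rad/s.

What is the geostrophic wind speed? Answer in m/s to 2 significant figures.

Coriolis parameter at 34°S:
f = 2Ω sin φ = 2 × 7.29×10⁻⁵ × sin 34° = 8.15×10⁻⁵ s⁻¹
Pressure gradient: |∂P/∂n| = 500 Pa / 420000 m = 1.19×10⁻³ Pa/m
Geostrophic balance (pressure-gradient force = Coriolis force):
V_g = (1/(fρ)) |∂P/∂n| = 1.19×10⁻³ / (8.15×10⁻⁵ × 0.710) = 20.6 m/s

21 m/s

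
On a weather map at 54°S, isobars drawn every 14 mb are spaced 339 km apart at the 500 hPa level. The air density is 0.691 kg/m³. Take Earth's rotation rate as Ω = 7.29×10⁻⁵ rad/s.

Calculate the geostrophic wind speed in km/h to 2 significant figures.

180 km/h

Coriolis parameter at 54°S:
f = 2Ω sin φ = 2 × 7.29×10⁻⁵ × sin 54° = 1.18×10⁻⁴ s⁻¹
Pressure gradient: |∂P/∂n| = 1400 Pa / 339000 m = 4.13×10⁻³ Pa/m
Geostrophic balance (pressure-gradient force = Coriolis force):
V_g = (1/(fρ)) |∂P/∂n| = 4.13×10⁻³ / (1.18×10⁻⁴ × 0.691) = 50.7 m/s
Converting: 50.7 m/s × 3.6 = 180 km/h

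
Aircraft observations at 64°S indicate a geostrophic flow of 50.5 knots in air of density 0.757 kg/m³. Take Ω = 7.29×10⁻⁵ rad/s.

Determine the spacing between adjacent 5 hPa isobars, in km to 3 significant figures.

194 km

Coriolis parameter at 64°S:
f = 2Ω sin φ = 2 × 7.29×10⁻⁵ × sin 64° = 1.31×10⁻⁴ s⁻¹
Wind speed in SI: 50.5 knots = 26.0 m/s
Geostrophic balance rearranged: |∂P/∂n| = f ρ V_g
|∂P/∂n| = 1.31×10⁻⁴ × 0.757 × 26.0 = 2.58×10⁻³ Pa/m
Isobar spacing: Δn = ΔP/|∂P/∂n| = 500 Pa / 2.58×10⁻³ Pa/m = 194011 m ≈ 194 km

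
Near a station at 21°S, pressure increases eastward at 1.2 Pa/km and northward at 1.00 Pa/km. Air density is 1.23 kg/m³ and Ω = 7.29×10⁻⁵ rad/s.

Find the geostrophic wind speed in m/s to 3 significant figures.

Coriolis parameter at 21°S:
f = 2Ω sin φ = 2 × 7.29×10⁻⁵ × sin 21° = 5.23×10⁻⁵ s⁻¹
In the Southern Hemisphere f is negative: f = −5.23×10⁻⁵ s⁻¹.
Component geostrophic relations (x east, y north):
u_g = −(1/(fρ)) ∂P/∂y,  v_g = (1/(fρ)) ∂P/∂x
u_g = −(1.00×10⁻³)/(−5.23×10⁻⁵ × 1.23) = 15.6 m/s;  v_g = (1.2×10⁻³)/(−5.23×10⁻⁵ × 1.23) = −18.7 m/s
|V_g| = √(u_g² + v_g²) = 24.3 m/s

24.3 m/s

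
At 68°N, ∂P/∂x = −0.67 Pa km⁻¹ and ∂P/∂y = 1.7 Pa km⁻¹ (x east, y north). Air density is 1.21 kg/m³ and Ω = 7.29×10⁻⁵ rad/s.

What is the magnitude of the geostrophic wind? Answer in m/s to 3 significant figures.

Coriolis parameter at 68°N:
f = 2Ω sin φ = 2 × 7.29×10⁻⁵ × sin 68° = 1.35×10⁻⁴ s⁻¹
Component geostrophic relations (x east, y north):
u_g = −(1/(fρ)) ∂P/∂y,  v_g = (1/(fρ)) ∂P/∂x
u_g = −(1.7×10⁻³)/(1.35×10⁻⁴ × 1.21) = −10.4 m/s;  v_g = (−0.67×10⁻³)/(1.35×10⁻⁴ × 1.21) = −4.10 m/s
|V_g| = √(u_g² + v_g²) = 11.2 m/s

11.2 m/s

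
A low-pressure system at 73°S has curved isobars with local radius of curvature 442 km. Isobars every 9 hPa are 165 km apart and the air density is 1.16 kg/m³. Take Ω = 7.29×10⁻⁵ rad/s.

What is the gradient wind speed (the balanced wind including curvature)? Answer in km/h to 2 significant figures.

87 km/h

Coriolis parameter at 73°S:
f = 2Ω sin φ = 2 × 7.29×10⁻⁵ × sin 73° = 1.39×10⁻⁴ s⁻¹
Pressure gradient: |∂P/∂n| = 900 Pa / 165000 m = 5.45×10⁻³ Pa/m
Geostrophic speed: V_g = |∂P/∂n|/(fρ) = 5.45×10⁻³/(1.39×10⁻⁴ × 1.16) = 33.7 m/s
Around a low, centrifugal force acts outward with Coriolis, so pressure-gradient force balances both:
(1/ρ)|∂P/∂n| = fV + V²/R  →  V² + fR·V − fR·V_g = 0
With fR = 1.39×10⁻⁴ × 442×10³ m = 61.6 m/s:
V = [−fR + √((fR)² + 4 fR V_g)]/2 = [−61.6 + √(61.6² + 4×61.6×33.7)]/2 = 24.2 m/s
Subgeostrophic (V < V_g = 33.7 m/s), as expected around a low.
Converting: 24.2 m/s × 3.6 = 87 km/h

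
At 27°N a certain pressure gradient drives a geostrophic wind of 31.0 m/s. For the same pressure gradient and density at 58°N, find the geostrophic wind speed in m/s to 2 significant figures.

With the same pressure gradient and density, V_g ∝ 1/f ∝ 1/sin φ.
V₂ = V₁ · sin φ₁ / sin φ₂ = 31.0 × sin 27° / sin 58°
V₂ = 31.0 × 0.4540/0.8480 = 17 m/s

17 m/s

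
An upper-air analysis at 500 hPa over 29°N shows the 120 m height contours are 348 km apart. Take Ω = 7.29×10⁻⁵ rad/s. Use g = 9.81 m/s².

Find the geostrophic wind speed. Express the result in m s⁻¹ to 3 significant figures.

47.9 m s⁻¹

Coriolis parameter at 29°N:
f = 2Ω sin φ = 2 × 7.29×10⁻⁵ × sin 29° = 7.07×10⁻⁵ s⁻¹
Height gradient: |∂Z/∂n| = 120 m / 348000 m = 3.45×10⁻⁴
On a pressure surface, geostrophic balance gives V_g = (g/f)|∂Z/∂n|:
V_g = 9.81 × 3.45×10⁻⁴ / 7.07×10⁻⁵ = 47.9 m/s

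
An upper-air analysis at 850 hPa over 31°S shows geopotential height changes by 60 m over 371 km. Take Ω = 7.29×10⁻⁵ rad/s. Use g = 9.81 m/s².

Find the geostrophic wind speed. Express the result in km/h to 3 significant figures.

Coriolis parameter at 31°S:
f = 2Ω sin φ = 2 × 7.29×10⁻⁵ × sin 31° = 7.51×10⁻⁵ s⁻¹
Height gradient: |∂Z/∂n| = 60 m / 371000 m = 1.62×10⁻⁴
On a pressure surface, geostrophic balance gives V_g = (g/f)|∂Z/∂n|:
V_g = 9.81 × 1.62×10⁻⁴ / 7.51×10⁻⁵ = 21.1 m/s
Converting: 21.1 m/s × 3.6 = 76.1 km/h

76.1 km/h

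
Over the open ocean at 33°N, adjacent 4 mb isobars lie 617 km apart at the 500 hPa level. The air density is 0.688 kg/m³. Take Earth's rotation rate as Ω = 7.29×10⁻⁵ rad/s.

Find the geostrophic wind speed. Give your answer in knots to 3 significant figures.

23.1 knots

Coriolis parameter at 33°N:
f = 2Ω sin φ = 2 × 7.29×10⁻⁵ × sin 33° = 7.94×10⁻⁵ s⁻¹
Pressure gradient: |∂P/∂n| = 400 Pa / 617000 m = 6.48×10⁻⁴ Pa/m
Geostrophic balance (pressure-gradient force = Coriolis force):
V_g = (1/(fρ)) |∂P/∂n| = 6.48×10⁻⁴ / (7.94×10⁻⁵ × 0.688) = 11.9 m/s
Converting: 11.9 m/s × 1.944 = 23.1 knots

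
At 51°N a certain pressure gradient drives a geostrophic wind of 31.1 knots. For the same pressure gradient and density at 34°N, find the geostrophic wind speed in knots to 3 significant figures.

43.2 knots

With the same pressure gradient and density, V_g ∝ 1/f ∝ 1/sin φ.
V₂ = V₁ · sin φ₁ / sin φ₂ = 31.1 × sin 51° / sin 34°
V₂ = 31.1 × 0.7771/0.5592 = 43.2 knots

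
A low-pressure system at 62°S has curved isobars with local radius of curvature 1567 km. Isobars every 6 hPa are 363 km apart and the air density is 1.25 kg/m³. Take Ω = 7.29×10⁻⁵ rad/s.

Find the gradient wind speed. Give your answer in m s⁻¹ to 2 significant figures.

9.8 m s⁻¹

Coriolis parameter at 62°S:
f = 2Ω sin φ = 2 × 7.29×10⁻⁵ × sin 62° = 1.29×10⁻⁴ s⁻¹
Pressure gradient: |∂P/∂n| = 600 Pa / 363000 m = 1.65×10⁻³ Pa/m
Geostrophic speed: V_g = |∂P/∂n|/(fρ) = 1.65×10⁻³/(1.29×10⁻⁴ × 1.25) = 10.3 m/s
Around a low, centrifugal force acts outward with Coriolis, so pressure-gradient force balances both:
(1/ρ)|∂P/∂n| = fV + V²/R  →  V² + fR·V − fR·V_g = 0
With fR = 1.29×10⁻⁴ × 1567×10³ m = 202 m/s:
V = [−fR + √((fR)² + 4 fR V_g)]/2 = [−202 + √(202² + 4×202×10.3)]/2 = 9.8 m/s
Subgeostrophic (V < V_g = 10.3 m/s), as expected around a low.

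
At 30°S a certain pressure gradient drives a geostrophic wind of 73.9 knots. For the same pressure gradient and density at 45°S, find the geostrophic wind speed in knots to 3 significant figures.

With the same pressure gradient and density, V_g ∝ 1/f ∝ 1/sin φ.
V₂ = V₁ · sin φ₁ / sin φ₂ = 73.9 × sin 30° / sin 45°
V₂ = 73.9 × 0.5000/0.7071 = 52.3 knots

52.3 knots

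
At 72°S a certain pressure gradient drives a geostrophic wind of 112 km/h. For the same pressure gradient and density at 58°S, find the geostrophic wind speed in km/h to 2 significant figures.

With the same pressure gradient and density, V_g ∝ 1/f ∝ 1/sin φ.
V₂ = V₁ · sin φ₁ / sin φ₂ = 112 × sin 72° / sin 58°
V₂ = 112 × 0.9511/0.8480 = 130 km/h

130 km/h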